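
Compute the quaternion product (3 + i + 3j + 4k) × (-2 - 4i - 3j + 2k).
-1 + 4i - 33j + 7k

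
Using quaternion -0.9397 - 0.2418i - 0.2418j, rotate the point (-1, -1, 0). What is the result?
(-1, -1, 0)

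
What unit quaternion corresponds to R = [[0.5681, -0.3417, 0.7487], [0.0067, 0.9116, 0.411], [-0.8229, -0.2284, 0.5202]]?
0.866 - 0.1846i + 0.4537j + 0.1006k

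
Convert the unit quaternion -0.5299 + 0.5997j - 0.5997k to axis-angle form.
axis = (0, √2/2, -√2/2), θ = 244°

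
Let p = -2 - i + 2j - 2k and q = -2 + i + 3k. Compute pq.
11 + 6i - 3j - 4k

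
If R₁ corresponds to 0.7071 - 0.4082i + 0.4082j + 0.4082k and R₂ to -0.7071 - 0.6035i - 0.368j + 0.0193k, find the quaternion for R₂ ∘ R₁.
-0.604 - 0.2962i - 0.3104j - 0.6716k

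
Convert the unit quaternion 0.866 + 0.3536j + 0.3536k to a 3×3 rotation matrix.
[[0.4999, -0.6124, 0.6124], [0.6124, 0.7499, 0.2501], [-0.6124, 0.2501, 0.7499]]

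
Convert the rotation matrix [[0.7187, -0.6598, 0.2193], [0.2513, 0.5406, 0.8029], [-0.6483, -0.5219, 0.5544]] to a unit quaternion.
0.8387 - 0.3949i + 0.2586j + 0.2716k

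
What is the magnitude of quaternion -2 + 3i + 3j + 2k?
√26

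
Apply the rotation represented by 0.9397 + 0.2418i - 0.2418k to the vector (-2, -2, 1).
(-2.792, -1.078, 0.208)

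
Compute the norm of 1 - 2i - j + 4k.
√22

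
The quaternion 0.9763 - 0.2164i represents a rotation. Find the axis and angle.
axis = (-1, 0, 0), θ = 25°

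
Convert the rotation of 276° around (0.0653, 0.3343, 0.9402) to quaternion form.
-0.7431 + 0.0437i + 0.2237j + 0.6291k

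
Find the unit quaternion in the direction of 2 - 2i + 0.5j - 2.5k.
0.5252 - 0.5252i + 0.1313j - 0.6565k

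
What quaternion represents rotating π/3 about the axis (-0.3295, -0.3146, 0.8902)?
0.866 - 0.1648i - 0.1573j + 0.4451k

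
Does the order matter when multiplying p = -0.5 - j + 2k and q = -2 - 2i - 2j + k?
Yes: pq = -3 + 4i - j - 6.5k ≠ -3 - 2i + 7j - 2.5k = qp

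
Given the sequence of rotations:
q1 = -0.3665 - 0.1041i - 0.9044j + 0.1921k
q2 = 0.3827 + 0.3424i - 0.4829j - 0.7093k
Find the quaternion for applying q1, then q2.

q2 · q1 = -0.4051 - 0.8996i - 0.1611j - 0.0265k
-0.4051 - 0.8996i - 0.1611j - 0.0265k


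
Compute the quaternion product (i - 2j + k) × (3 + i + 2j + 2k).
1 - 3i - 7j + 7k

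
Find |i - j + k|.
√3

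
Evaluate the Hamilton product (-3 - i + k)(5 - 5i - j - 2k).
-18 + 11i - 4j + 12k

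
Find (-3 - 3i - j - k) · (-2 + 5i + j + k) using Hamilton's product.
23 - 9i - 3j + k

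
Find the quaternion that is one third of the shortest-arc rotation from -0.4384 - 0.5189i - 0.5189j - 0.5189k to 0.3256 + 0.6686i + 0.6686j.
-0.4158 - 0.5914i - 0.5914j - 0.3571k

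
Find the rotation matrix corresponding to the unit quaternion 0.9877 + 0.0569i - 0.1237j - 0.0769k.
[[0.9576, 0.1378, -0.2531], [-0.166, 0.9817, -0.0934], [0.2356, 0.1314, 0.9629]]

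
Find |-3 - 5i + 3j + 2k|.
√47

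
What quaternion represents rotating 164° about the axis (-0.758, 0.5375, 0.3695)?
0.1392 - 0.7506i + 0.5323j + 0.3659k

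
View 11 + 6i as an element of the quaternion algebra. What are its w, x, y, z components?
11 + 6i + 0j + 0k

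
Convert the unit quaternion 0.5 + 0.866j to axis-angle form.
axis = (0, 1, 0), θ = 2π/3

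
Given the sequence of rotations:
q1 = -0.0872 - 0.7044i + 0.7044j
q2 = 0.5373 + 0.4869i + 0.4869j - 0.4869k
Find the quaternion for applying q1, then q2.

q2 · q1 = -0.0469 - 0.078i + 0.679j + 0.7284k
-0.0469 - 0.078i + 0.679j + 0.7284k


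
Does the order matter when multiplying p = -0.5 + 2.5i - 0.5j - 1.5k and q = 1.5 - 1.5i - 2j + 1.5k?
Yes: pq = 4.25 + 0.75i - 1.25j - 8.75k ≠ 4.25 + 8.25i + 1.75j + 2.75k = qp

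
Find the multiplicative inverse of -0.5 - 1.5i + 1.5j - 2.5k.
-0.0455 + 0.1364i - 0.1364j + 0.2273k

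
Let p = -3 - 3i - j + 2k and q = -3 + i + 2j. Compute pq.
14 + 2i - j - 11k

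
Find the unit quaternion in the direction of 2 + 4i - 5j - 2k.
0.2857 + 0.5714i - 0.7143j - 0.2857k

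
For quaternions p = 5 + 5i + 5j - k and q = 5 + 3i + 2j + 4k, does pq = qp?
No: pq = 4 + 62i + 12j + 10k ≠ 4 + 18i + 58j + 20k = qp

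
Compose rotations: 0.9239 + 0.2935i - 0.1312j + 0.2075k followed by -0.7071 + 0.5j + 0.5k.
-0.6914 - 0.0382i + 0.7015j + 0.1685k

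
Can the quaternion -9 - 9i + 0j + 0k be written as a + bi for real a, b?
Yes. The quaternion -9 - 9i has j- and k-coefficients y = z = 0, so it lies in the complex subalgebra spanned by 1 and i.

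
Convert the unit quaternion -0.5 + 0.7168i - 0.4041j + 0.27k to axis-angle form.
axis = (0.8277, -0.4666, 0.3118), θ = 4π/3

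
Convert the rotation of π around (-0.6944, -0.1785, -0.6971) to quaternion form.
-0.6944i - 0.1785j - 0.6971k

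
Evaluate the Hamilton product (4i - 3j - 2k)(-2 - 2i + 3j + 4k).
25 - 14i - 6j + 10k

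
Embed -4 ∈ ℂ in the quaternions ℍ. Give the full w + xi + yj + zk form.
-4 + 0i + 0j + 0k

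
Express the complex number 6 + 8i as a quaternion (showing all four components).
6 + 8i + 0j + 0k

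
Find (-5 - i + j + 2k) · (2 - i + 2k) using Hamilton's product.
-15 + 5i + 2j - 5k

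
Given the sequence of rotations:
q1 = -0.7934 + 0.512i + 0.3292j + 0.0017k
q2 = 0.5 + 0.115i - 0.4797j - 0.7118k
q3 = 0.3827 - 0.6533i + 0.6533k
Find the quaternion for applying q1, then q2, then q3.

q2 · q1 = -0.2965 + 0.3983i + 0.1806j + 0.8491k
q3 · q2 · q1 = -0.408 + 0.2281i + 0.884j + 0.0133k
-0.408 + 0.2281i + 0.884j + 0.0133k


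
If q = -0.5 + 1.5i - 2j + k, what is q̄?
-0.5 - 1.5i + 2j - k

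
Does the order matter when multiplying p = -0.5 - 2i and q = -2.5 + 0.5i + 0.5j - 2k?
Yes: pq = 2.25 + 4.75i - 4.25j ≠ 2.25 + 4.75i + 3.75j + 2k = qp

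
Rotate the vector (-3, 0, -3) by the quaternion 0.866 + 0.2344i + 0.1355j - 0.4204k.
(-1.942, 3.554, -1.265)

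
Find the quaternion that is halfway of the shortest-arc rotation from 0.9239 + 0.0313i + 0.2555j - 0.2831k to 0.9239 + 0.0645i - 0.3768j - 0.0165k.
0.9838 + 0.051i - 0.0646j - 0.1595k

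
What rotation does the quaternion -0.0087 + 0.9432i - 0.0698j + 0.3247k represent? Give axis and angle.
axis = (0.9432, -0.0698, 0.3247), θ = 181°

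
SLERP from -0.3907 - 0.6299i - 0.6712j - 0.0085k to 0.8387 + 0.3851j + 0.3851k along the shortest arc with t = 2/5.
-0.6401 - 0.417i - 0.6195j - 0.1808k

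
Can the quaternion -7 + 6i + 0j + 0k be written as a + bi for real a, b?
Yes. The quaternion -7 + 6i has j- and k-coefficients y = z = 0, so it lies in the complex subalgebra spanned by 1 and i.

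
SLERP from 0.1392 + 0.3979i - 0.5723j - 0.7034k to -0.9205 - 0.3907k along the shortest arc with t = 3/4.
-0.7662 + 0.1402i - 0.2016j - 0.5938k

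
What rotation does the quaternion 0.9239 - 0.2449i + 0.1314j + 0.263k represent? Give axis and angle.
axis = (-0.64, 0.3434, 0.6873), θ = π/4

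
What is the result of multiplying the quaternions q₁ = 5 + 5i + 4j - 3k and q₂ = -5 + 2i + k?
-32 - 11i - 31j + 12k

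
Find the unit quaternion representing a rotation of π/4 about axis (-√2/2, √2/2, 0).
0.9239 - 0.2706i + 0.2706j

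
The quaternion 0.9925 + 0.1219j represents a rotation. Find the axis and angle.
axis = (0, 1, 0), θ = 14°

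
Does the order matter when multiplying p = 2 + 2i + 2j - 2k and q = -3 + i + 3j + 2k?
Yes: pq = -10 + 6i - 6j + 14k ≠ -10 - 14i + 6j + 6k = qp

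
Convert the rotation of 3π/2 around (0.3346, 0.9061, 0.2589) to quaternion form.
-0.7071 + 0.2366i + 0.6407j + 0.1831k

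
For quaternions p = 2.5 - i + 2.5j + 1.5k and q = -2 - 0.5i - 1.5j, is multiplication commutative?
No: pq = -1.75 + 3i - 9.5j - 0.25k ≠ -1.75 - 1.5i - 8j - 5.75k = qp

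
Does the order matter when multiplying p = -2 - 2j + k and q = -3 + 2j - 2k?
Yes: pq = 12 + 2i + 2j + k ≠ 12 - 2i + 2j + k = qp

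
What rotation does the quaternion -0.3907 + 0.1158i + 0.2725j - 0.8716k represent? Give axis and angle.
axis = (0.1258, 0.296, -0.9469), θ = 226°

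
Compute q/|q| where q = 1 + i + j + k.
0.5 + 0.5i + 0.5j + 0.5k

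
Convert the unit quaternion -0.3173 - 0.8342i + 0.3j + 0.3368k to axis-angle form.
axis = (-0.8797, 0.3163, 0.3552), θ = 217°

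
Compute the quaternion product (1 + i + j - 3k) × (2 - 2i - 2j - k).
3 - 7i + 7j - 7k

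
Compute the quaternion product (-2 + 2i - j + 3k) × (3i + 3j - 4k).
9 - 11i + 11j + 17k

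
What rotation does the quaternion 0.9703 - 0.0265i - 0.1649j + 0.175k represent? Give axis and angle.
axis = (-0.1095, -0.6817, 0.7234), θ = 28°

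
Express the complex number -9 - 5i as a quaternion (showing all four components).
-9 - 5i + 0j + 0k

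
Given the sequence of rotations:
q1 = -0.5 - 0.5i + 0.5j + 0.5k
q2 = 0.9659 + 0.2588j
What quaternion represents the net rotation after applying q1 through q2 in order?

q2 · q1 = -0.6123 - 0.3535i + 0.3535j + 0.6123k
-0.6123 - 0.3535i + 0.3535j + 0.6123k


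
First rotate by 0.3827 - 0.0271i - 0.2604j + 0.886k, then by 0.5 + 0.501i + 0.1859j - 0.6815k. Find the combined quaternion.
0.8571 + 0.1654i - 0.4845j + 0.0568k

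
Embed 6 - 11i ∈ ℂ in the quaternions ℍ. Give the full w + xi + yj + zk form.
6 - 11i + 0j + 0k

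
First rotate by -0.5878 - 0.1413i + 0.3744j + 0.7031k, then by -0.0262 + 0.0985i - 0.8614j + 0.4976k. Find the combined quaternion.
0.002 - 0.8461i + 0.357j - 0.3957k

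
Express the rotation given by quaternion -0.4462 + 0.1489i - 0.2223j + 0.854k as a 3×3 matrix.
[[-0.5575, 0.6959, 0.4527], [-0.8283, -0.503, -0.2468], [0.0559, -0.5126, 0.8568]]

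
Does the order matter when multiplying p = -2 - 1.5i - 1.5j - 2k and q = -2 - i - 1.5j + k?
Yes: pq = 2.25 + 0.5i + 9.5j + 2.75k ≠ 2.25 + 9.5i + 2.5j + 1.25k = qp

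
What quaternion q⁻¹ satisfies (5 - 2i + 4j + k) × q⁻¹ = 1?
0.1087 + 0.0435i - 0.087j - 0.0217k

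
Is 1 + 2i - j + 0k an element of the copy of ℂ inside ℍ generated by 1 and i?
No. The quaternion 1 + 2i - j has j-coefficient y = -1 and k-coefficient z = 0, not both zero, so it does not lie in the complex subalgebra spanned by 1 and i.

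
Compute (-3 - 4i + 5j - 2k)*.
-3 + 4i - 5j + 2k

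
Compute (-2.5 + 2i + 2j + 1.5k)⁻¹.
-0.1515 - 0.1212i - 0.1212j - 0.0909k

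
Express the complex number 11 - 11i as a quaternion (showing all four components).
11 - 11i + 0j + 0k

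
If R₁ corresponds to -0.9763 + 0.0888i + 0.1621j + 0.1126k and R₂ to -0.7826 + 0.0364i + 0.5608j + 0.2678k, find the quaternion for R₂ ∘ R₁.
0.6398 - 0.0853i - 0.6547j - 0.3935k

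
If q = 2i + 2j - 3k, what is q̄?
-2i - 2j + 3k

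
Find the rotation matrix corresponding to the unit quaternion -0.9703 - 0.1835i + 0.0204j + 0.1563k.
[[0.9503, 0.2958, -0.097], [-0.3108, 0.8838, -0.3497], [-0.0178, 0.3625, 0.9318]]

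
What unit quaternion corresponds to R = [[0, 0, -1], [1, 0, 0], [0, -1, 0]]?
0.5 - 0.5i - 0.5j + 0.5k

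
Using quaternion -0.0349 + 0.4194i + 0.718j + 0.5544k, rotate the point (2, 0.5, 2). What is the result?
(-0.141, 2.795, 0.648)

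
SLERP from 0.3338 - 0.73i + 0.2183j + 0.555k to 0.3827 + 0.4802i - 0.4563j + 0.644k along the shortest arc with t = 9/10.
0.4272 + 0.3602i - 0.4151j + 0.7179k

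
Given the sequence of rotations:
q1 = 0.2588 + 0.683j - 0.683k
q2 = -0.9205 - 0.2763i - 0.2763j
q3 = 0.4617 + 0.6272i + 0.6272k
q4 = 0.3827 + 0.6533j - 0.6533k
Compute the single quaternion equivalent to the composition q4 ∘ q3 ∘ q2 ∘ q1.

q2 · q1 = -0.0495 + 0.1172i - 0.8889j + 0.44k
q3 · q2 · q1 = -0.3723 + 0.5806i - 0.6129j - 0.3854k
q4 · q3 · q2 · q1 = 0.0061 - 0.43i - 0.8571j - 0.2836k
0.0061 - 0.43i - 0.8571j - 0.2836k


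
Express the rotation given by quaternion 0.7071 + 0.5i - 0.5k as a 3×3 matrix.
[[0.5, 0.7071, -0.5], [-0.7071, 0, -0.7071], [-0.5, 0.7071, 0.5]]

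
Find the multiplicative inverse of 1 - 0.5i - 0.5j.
0.6667 + 0.3333i + 0.3333j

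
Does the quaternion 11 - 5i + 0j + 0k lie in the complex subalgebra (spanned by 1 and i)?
Yes. The quaternion 11 - 5i has j- and k-coefficients y = z = 0, so it lies in the complex subalgebra spanned by 1 and i.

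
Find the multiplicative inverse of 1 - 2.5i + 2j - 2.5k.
0.0571 + 0.1429i - 0.1143j + 0.1429k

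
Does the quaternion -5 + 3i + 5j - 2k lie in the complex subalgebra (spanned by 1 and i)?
No. The quaternion -5 + 3i + 5j - 2k has j-coefficient y = 5 and k-coefficient z = -2, not both zero, so it does not lie in the complex subalgebra spanned by 1 and i.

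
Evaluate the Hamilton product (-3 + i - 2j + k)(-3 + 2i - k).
8 - 7i + 9j + 4k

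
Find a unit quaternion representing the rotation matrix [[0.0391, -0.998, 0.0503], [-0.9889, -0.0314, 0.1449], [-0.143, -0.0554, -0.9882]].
-0.0698 + 0.7174i - 0.6924j - 0.0323k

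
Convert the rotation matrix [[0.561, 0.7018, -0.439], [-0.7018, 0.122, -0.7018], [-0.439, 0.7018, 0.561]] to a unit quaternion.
0.749 + 0.4685i - 0.4685k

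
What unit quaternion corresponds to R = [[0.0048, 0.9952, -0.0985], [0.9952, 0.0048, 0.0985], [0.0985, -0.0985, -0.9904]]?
-0.0698 + 0.7054i + 0.7054j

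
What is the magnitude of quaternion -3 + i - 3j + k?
√20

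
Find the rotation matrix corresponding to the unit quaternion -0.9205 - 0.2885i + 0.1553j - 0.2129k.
[[0.8611, -0.4816, -0.1631], [0.3023, 0.7429, -0.5973], [0.4088, 0.465, 0.7853]]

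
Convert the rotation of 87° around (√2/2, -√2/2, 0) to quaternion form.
0.7254 + 0.4867i - 0.4867j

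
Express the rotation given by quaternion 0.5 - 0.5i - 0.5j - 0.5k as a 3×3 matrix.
[[0, 1, 0], [0, 0, 1], [1, 0, 0]]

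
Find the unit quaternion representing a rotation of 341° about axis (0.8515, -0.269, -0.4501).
-0.9863 + 0.1405i - 0.0444j - 0.0743k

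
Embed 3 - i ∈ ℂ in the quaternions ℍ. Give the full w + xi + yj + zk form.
3 - i + 0j + 0k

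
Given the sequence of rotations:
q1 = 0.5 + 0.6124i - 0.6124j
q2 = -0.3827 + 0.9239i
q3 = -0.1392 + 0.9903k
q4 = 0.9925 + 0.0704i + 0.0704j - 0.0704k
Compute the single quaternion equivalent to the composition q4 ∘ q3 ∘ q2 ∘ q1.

q2 · q1 = -0.7571 + 0.2276i + 0.2344j - 0.5658k
q3 · q2 · q1 = 0.6657 - 0.2638i + 0.1928j - 0.671k
q4 · q3 · q2 · q1 = 0.6185 - 0.2486i + 0.304j - 0.6807k
0.6185 - 0.2486i + 0.304j - 0.6807k


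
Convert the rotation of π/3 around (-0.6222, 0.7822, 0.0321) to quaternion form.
0.866 - 0.3111i + 0.3911j + 0.016k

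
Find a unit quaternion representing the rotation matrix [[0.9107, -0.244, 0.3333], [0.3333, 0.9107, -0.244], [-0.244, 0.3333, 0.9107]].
0.9659 + 0.1494i + 0.1494j + 0.1494k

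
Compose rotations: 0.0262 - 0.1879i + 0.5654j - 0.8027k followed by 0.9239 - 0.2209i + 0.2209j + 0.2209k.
0.0351 - 0.4816i + 0.3093j - 0.8192k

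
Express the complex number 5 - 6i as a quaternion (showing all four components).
5 - 6i + 0j + 0k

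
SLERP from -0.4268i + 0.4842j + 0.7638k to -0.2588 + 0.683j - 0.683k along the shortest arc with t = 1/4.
0.0891 - 0.3736i + 0.1888j + 0.9038k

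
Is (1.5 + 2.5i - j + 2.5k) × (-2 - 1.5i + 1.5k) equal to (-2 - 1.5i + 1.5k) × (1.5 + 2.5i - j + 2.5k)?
No: pq = -3 - 8.75i - 5.5j - 4.25k ≠ -3 - 5.75i + 9.5j - 1.25k = qp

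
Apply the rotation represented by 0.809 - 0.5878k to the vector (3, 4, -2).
(4.731, -1.617, -2)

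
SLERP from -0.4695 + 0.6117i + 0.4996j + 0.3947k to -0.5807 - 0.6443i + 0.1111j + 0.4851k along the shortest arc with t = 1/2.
-0.7 - 0.0217i + 0.407j + 0.5864k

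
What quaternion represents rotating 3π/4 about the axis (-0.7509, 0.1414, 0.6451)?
0.3827 - 0.6937i + 0.1306j + 0.596k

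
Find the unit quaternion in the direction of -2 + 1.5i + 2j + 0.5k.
-0.6172 + 0.4629i + 0.6172j + 0.1543k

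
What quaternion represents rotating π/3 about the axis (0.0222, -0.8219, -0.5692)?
0.866 + 0.0111i - 0.4109j - 0.2846k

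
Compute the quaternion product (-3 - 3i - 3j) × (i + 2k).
3 - 9i + 6j - 3k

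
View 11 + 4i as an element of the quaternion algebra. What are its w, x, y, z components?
11 + 4i + 0j + 0k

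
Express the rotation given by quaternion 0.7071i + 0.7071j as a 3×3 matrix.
[[0, 1, 0], [1, 0, 0], [0, 0, -1]]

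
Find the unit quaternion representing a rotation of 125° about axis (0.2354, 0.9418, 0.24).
0.4617 + 0.2088i + 0.8354j + 0.2129k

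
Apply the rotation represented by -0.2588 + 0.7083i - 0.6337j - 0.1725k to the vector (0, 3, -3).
(-3.212, -1.944, 1.976)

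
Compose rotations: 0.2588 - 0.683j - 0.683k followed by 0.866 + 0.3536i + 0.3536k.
0.4656 + 0.333i - 0.35j - 0.7415k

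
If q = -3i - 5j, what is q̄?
3i + 5j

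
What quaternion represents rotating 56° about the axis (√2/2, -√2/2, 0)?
0.8829 + 0.332i - 0.332j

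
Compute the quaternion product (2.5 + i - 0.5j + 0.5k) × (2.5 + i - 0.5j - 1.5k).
5.75 + 6i - 0.5j - 2.5k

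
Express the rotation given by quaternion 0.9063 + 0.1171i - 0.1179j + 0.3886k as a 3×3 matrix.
[[0.6702, -0.732, -0.1227], [0.6768, 0.6706, -0.3039], [0.3047, 0.1206, 0.9448]]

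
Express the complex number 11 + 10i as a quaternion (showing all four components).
11 + 10i + 0j + 0k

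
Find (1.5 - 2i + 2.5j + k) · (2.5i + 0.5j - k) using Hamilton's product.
4.75 + 0.75i + 1.25j - 8.75k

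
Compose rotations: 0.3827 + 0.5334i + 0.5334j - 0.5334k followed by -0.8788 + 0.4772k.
-0.0818 - 0.7233i - 0.2142j + 0.6514k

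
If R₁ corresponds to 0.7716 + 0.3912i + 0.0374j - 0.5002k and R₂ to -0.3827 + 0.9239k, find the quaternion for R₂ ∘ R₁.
0.1668 - 0.1843i + 0.3471j + 0.9043k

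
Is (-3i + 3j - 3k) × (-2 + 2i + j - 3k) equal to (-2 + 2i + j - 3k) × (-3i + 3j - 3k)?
No: pq = -6 - 21j - 3k ≠ -6 + 12i + 9j + 15k = qp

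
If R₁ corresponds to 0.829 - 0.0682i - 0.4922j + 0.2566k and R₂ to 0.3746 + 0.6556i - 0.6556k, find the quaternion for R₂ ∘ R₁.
0.5235 + 0.1953i - 0.3079j - 0.7701k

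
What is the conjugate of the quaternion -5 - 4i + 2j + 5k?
-5 + 4i - 2j - 5k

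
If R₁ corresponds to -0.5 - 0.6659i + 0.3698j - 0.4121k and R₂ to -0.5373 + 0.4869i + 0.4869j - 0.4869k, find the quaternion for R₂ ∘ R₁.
0.2122 + 0.0937i + 0.0827j + 0.9692k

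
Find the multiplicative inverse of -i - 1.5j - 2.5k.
0.1053i + 0.1579j + 0.2632k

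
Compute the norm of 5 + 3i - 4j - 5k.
√75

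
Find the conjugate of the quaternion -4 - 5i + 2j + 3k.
-4 + 5i - 2j - 3k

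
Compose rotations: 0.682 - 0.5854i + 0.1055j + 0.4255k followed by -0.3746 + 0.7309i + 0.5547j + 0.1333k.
0.0572 + 0.9397i - 0.0502j + 0.3333k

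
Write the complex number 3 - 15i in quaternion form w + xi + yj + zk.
3 - 15i + 0j + 0k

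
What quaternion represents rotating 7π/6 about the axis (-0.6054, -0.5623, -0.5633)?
-0.2588 - 0.5848i - 0.5431j - 0.5441k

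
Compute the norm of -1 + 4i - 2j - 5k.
√46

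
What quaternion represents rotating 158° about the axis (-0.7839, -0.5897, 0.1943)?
0.1908 - 0.7695i - 0.5789j + 0.1907k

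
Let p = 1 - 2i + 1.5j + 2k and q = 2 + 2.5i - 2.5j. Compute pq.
10.75 + 3.5i + 5.5j + 5.25k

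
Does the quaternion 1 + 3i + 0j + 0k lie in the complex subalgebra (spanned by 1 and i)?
Yes. The quaternion 1 + 3i has j- and k-coefficients y = z = 0, so it lies in the complex subalgebra spanned by 1 and i.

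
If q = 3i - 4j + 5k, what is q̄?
-3i + 4j - 5k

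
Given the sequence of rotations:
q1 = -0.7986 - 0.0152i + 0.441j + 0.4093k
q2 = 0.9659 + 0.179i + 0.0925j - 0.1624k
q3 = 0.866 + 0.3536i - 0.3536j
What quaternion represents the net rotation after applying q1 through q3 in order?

q2 · q1 = -0.743 - 0.0482i + 0.2813j + 0.6054k
q3 · q2 · q1 = -0.5269 - 0.5185i + 0.2923j + 0.6067k
-0.5269 - 0.5185i + 0.2923j + 0.6067k


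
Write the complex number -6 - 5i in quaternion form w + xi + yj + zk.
-6 - 5i + 0j + 0k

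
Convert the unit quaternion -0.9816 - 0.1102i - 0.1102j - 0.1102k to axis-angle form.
axis = (-√3/3, -√3/3, -√3/3), θ = 338°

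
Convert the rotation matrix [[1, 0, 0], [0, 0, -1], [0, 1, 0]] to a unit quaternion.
0.7071 + 0.7071i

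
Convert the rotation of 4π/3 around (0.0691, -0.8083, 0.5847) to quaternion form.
-0.5 + 0.0598i - 0.7j + 0.5064k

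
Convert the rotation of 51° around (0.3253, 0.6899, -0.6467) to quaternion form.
0.9026 + 0.14i + 0.297j - 0.2784k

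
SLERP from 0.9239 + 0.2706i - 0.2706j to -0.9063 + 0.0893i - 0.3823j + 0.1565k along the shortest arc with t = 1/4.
0.9754 + 0.1879i - 0.1071j - 0.0431k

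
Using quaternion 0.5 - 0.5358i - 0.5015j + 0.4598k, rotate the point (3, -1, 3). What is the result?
(-2.838, 3.212, 0.792)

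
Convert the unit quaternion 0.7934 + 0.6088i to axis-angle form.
axis = (1, 0, 0), θ = 75°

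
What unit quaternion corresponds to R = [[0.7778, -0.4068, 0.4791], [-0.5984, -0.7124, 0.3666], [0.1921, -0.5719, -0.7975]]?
-0.2588 + 0.9066i - 0.2772j + 0.1851k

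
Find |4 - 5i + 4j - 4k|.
√73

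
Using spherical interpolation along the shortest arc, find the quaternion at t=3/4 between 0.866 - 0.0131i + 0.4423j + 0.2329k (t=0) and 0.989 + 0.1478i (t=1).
0.9853 + 0.1099i + 0.1159j + 0.061k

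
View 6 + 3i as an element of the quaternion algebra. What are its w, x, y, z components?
6 + 3i + 0j + 0k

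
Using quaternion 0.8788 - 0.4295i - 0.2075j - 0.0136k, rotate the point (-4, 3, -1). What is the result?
(-2.695, 0.514, -4.298)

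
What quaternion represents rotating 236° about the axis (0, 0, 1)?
-0.4695 + 0.8829k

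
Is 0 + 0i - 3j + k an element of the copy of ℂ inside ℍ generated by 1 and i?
No. The quaternion -3j + k has j-coefficient y = -3 and k-coefficient z = 1, not both zero, so it does not lie in the complex subalgebra spanned by 1 and i.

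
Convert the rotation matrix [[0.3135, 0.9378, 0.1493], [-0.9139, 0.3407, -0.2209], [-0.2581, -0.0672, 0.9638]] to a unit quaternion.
0.809 + 0.0475i + 0.1259j - 0.5722k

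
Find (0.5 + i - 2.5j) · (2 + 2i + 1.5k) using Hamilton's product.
-1 - 0.75i - 6.5j + 5.75k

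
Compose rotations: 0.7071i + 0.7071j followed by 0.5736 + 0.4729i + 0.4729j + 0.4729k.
-0.6688 + 0.0712i + 0.74j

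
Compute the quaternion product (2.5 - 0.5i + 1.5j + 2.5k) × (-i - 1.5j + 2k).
-3.25 + 4.25i - 5.25j + 7.25k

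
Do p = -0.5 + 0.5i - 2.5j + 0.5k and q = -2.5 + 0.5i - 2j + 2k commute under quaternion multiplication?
No: pq = -5 - 5.5i + 6.5j - 2k ≠ -5 + 2.5i + 8j - 2.5k = qp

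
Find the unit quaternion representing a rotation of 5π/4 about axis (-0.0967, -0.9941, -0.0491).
-0.3827 - 0.0893i - 0.9184j - 0.0454k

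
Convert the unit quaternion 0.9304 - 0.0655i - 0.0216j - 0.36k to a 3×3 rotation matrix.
[[0.7399, 0.6727, 0.007], [-0.6671, 0.7322, 0.1374], [0.0874, -0.1063, 0.9905]]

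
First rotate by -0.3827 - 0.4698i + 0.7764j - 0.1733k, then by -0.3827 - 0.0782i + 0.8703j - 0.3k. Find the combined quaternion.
-0.618 + 0.2918i - 0.5028j + 0.5293k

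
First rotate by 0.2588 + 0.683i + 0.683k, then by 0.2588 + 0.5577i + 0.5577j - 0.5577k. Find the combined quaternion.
0.067 + 0.702i - 0.6175j - 0.3485k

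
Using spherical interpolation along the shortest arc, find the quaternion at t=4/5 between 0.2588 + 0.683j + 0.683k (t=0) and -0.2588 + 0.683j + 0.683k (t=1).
-0.1564 + 0.6984j + 0.6984k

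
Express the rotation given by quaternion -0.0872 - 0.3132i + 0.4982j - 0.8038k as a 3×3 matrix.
[[-0.7886, -0.4523, 0.4166], [-0.1719, -0.4884, -0.8555], [0.5904, -0.7463, 0.3074]]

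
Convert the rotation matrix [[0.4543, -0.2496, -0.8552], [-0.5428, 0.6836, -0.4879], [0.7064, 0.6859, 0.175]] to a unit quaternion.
0.7604 + 0.3859i - 0.5134j - 0.0964k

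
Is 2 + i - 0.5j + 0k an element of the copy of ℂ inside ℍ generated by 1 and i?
No. The quaternion 2 + i - 0.5j has j-coefficient y = -0.5 and k-coefficient z = 0, not both zero, so it does not lie in the complex subalgebra spanned by 1 and i.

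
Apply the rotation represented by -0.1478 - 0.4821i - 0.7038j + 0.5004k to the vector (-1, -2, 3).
(-1.985, -3.14, 0.448)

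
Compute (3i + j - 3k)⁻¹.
-0.1579i - 0.0526j + 0.1579k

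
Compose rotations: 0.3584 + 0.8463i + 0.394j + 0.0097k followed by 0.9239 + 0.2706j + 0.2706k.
0.2219 + 0.6779i + 0.69j - 0.1231k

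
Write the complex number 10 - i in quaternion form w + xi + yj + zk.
10 - i + 0j + 0k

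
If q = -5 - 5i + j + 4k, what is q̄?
-5 + 5i - j - 4k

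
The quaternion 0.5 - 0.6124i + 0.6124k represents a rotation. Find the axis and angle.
axis = (-√2/2, 0, √2/2), θ = 2π/3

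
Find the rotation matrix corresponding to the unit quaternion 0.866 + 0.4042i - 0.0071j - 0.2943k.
[[0.8267, 0.504, -0.2502], [-0.5155, 0.5, -0.6959], [-0.2256, 0.7043, 0.6731]]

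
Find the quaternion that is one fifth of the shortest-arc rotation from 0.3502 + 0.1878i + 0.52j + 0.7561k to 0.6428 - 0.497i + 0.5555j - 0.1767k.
0.4821 + 0.0361i + 0.6104j + 0.6274k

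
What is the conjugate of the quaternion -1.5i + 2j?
1.5i - 2j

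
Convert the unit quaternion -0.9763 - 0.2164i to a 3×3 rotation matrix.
[[1, 0, 0], [0, 0.9063, -0.4225], [0, 0.4225, 0.9063]]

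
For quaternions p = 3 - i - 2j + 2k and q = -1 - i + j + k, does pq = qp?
No: pq = -4 - 6i + 4j - 2k ≠ -4 + 2i + 6j + 4k = qp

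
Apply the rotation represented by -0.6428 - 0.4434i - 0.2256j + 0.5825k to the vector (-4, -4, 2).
(-5.127, 0.817, 3.008)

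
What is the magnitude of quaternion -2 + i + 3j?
√14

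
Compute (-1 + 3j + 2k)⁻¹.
-0.0714 - 0.2143j - 0.1429k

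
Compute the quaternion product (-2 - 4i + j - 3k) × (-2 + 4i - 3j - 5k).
8 - 14i - 28j + 24k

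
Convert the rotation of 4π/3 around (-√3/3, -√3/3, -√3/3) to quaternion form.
-0.5 - 0.5i - 0.5j - 0.5k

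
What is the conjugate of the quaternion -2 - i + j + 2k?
-2 + i - j - 2k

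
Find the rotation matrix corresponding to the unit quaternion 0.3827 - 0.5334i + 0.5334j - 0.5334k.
[[-0.1381, -0.1608, 0.9773], [-0.9773, -0.1381, -0.1608], [0.1608, -0.9773, -0.1381]]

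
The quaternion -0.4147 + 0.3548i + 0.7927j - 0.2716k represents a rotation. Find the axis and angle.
axis = (0.3899, 0.8711, -0.2985), θ = 229°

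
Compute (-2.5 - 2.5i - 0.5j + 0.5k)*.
-2.5 + 2.5i + 0.5j - 0.5k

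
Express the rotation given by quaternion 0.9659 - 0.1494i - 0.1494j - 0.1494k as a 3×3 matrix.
[[0.9107, 0.3333, -0.244], [-0.244, 0.9107, 0.3333], [0.3333, -0.244, 0.9107]]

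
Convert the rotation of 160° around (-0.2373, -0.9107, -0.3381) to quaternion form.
0.1736 - 0.2337i - 0.8969j - 0.333k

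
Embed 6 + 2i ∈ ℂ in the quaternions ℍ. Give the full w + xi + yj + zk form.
6 + 2i + 0j + 0k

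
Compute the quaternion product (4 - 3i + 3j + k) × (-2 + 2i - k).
-1 + 11i - 7j - 12k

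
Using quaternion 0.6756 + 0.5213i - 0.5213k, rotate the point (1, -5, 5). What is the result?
(-5.783, -3.791, -1.783)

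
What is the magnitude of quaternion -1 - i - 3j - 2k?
√15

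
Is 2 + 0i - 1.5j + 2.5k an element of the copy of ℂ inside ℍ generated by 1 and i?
No. The quaternion 2 - 1.5j + 2.5k has j-coefficient y = -1.5 and k-coefficient z = 2.5, not both zero, so it does not lie in the complex subalgebra spanned by 1 and i.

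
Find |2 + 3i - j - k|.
√15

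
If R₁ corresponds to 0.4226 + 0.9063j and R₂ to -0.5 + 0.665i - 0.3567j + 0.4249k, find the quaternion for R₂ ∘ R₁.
0.112 - 0.1041i - 0.6039j + 0.7823k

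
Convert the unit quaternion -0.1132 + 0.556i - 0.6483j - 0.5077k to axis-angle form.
axis = (0.5596, -0.6525, -0.511), θ = 193°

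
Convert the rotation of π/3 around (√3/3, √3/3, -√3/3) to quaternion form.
0.866 + 0.2887i + 0.2887j - 0.2887k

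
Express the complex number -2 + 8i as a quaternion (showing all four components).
-2 + 8i + 0j + 0k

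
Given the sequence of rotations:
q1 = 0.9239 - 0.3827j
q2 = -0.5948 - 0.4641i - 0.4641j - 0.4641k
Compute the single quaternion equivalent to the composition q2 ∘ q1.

q2 · q1 = -0.7271 - 0.6064i - 0.2012j - 0.2512k
-0.7271 - 0.6064i - 0.2012j - 0.2512k


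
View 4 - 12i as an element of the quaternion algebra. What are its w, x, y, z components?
4 - 12i + 0j + 0k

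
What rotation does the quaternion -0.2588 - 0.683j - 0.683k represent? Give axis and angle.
axis = (0, -√2/2, -√2/2), θ = 7π/6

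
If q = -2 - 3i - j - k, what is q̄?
-2 + 3i + j + k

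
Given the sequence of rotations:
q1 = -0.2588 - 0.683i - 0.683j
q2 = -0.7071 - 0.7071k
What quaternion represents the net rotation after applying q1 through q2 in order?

q2 · q1 = 0.183 + 0.9659j + 0.183k
0.183 + 0.9659j + 0.183k


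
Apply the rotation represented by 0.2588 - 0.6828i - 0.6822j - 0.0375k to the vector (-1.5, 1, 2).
(0.248, -0.494, -2.635)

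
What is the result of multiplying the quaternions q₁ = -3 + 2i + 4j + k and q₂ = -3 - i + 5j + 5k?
-14 + 12i - 38j - 4k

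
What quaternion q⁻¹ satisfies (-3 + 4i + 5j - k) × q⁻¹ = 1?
-0.0588 - 0.0784i - 0.098j + 0.0196k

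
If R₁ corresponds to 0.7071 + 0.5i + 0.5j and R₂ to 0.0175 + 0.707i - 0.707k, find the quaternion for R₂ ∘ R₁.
-0.3411 + 0.8622i - 0.3448j - 0.1464k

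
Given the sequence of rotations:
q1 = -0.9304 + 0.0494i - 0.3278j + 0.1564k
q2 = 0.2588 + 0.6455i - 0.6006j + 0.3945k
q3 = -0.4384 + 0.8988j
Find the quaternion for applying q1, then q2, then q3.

q2 · q1 = -0.5313 - 0.5524i + 0.3925j - 0.5085k
q3 · q2 · q1 = -0.1199 - 0.2149i - 0.6496j + 0.7194k
-0.1199 - 0.2149i - 0.6496j + 0.7194k


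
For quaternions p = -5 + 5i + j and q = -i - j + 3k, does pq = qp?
No: pq = 6 + 8i - 10j - 19k ≠ 6 + 2i + 20j - 11k = qp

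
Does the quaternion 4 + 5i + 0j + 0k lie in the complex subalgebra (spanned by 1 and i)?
Yes. The quaternion 4 + 5i has j- and k-coefficients y = z = 0, so it lies in the complex subalgebra spanned by 1 and i.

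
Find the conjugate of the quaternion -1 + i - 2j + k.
-1 - i + 2j - k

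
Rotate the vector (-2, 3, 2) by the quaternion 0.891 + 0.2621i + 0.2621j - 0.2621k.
(1.022, 1.626, 3.648)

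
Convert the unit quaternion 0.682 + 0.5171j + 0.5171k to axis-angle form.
axis = (0, √2/2, √2/2), θ = 94°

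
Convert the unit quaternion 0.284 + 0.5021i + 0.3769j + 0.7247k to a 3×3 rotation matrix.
[[-0.3345, -0.0331, 0.9418], [0.7901, -0.5546, 0.2611], [0.5137, 0.8315, 0.2117]]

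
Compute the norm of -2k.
2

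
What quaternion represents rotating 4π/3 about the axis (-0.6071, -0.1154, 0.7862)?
-0.5 - 0.5258i - 0.0999j + 0.6809k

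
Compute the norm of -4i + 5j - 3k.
√50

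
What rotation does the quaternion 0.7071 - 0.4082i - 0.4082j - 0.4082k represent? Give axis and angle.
axis = (-√3/3, -√3/3, -√3/3), θ = π/2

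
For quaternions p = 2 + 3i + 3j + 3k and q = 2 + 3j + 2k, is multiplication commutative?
No: pq = -11 + 3i + 6j + 19k ≠ -11 + 9i + 18j + k = qp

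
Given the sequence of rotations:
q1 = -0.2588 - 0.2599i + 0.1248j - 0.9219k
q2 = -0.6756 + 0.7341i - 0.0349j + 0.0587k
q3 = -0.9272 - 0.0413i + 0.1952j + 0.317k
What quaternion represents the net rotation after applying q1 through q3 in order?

q2 · q1 = 0.4241 + 0.0105i + 0.5862j + 0.6902k
q3 · q2 · q1 = -0.726 - 0.0783i - 0.4289j - 0.5318k
-0.726 - 0.0783i - 0.4289j - 0.5318k


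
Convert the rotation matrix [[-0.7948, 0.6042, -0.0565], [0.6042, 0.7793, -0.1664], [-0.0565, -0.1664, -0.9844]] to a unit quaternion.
0.3203i + 0.9432j - 0.0882k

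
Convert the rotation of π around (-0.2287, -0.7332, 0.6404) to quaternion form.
-0.2287i - 0.7332j + 0.6404k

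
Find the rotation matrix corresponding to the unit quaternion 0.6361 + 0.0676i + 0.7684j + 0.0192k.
[[-0.1816, 0.0795, 0.9802], [0.1283, 0.9901, -0.0565], [-0.975, 0.1155, -0.19]]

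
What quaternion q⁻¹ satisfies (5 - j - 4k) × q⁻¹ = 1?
0.119 + 0.0238j + 0.0952k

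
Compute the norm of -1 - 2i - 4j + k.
√22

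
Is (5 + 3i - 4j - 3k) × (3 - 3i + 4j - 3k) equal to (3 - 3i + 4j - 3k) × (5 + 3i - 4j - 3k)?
No: pq = 31 + 18i + 26j - 24k ≠ 31 - 30i - 10j - 24k = qp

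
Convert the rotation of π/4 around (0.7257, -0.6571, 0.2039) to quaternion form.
0.9239 + 0.2777i - 0.2515j + 0.078k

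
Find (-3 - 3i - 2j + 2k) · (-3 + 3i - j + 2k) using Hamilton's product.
12 - 2i + 21j - 3k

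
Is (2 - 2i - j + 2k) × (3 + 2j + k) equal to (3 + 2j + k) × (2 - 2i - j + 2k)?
No: pq = 6 - 11i + 3j + 4k ≠ 6 - i - j + 12k = qp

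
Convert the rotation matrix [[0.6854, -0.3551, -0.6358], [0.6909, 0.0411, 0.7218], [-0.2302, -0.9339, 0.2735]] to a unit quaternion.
0.7071 - 0.5854i - 0.1434j + 0.3698k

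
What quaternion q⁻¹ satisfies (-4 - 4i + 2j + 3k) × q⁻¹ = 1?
-0.0889 + 0.0889i - 0.0444j - 0.0667k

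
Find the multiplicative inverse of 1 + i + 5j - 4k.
0.0233 - 0.0233i - 0.1163j + 0.093k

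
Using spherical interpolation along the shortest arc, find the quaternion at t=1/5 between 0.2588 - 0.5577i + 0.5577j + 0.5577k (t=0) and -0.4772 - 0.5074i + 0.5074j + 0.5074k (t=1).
0.1097 - 0.5739i + 0.5739j + 0.5739k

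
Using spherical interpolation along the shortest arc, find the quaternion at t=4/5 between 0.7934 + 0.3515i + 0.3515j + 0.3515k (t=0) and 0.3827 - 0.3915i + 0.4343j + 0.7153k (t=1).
0.5098 - 0.2502i + 0.4505j + 0.6889k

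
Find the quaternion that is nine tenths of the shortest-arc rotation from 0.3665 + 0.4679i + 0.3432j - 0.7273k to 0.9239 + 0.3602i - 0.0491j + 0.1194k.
0.917 + 0.3984i - 0.003j + 0.0209k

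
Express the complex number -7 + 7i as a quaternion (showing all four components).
-7 + 7i + 0j + 0k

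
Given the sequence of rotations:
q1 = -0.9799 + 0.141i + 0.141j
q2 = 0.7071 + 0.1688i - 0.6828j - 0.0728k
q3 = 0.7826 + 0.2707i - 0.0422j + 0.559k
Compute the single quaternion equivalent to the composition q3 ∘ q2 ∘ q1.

q2 · q1 = -0.6204 - 0.0554i + 0.7585j + 0.1914k
q3 · q2 · q1 = -0.5455 - 0.6434i + 0.537j + 0.006k
-0.5455 - 0.6434i + 0.537j + 0.006k


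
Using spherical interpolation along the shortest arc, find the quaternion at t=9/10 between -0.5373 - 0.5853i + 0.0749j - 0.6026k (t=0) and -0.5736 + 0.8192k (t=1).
0.4777 - 0.0822i + 0.0105j - 0.8746k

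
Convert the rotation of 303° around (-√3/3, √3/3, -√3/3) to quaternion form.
-0.8788 - 0.2755i + 0.2755j - 0.2755k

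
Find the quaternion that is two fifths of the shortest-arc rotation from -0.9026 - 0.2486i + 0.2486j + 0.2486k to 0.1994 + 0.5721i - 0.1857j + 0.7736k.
-0.7877 - 0.4949i + 0.2872j - 0.2284k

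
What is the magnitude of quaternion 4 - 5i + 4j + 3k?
√66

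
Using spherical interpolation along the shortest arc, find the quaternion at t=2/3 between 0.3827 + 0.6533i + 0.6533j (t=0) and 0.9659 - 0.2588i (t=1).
0.9521 + 0.0848i + 0.2938j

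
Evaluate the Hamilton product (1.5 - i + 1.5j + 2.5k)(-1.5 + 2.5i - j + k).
-0.75 + 9.25i + 3.5j - 5k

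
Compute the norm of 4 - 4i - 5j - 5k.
√82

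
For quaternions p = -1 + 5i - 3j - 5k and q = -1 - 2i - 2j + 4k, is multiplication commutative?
No: pq = 25 - 25i - 5j - 15k ≠ 25 + 19i + 15j + 17k = qp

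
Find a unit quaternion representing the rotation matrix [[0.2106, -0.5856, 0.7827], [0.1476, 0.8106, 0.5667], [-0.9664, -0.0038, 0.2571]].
0.7547 - 0.189i + 0.5794j + 0.2429k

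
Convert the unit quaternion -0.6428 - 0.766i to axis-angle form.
axis = (-1, 0, 0), θ = 260°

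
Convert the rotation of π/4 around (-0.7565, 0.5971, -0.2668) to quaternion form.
0.9239 - 0.2895i + 0.2285j - 0.1021k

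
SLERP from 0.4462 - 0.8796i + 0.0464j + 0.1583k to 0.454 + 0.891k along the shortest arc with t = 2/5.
0.5442 - 0.626i + 0.033j + 0.5575k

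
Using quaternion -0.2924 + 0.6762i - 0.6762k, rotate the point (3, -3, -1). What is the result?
(2.357, 3.278, -1.643)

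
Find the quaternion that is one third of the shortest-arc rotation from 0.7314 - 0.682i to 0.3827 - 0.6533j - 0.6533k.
0.7422 - 0.5375i - 0.2831j - 0.2831k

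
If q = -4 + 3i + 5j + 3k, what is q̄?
-4 - 3i - 5j - 3k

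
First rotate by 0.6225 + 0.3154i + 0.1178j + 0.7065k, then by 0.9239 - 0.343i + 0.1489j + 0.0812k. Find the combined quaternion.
0.6084 + 0.1735i + 0.4695j + 0.6159k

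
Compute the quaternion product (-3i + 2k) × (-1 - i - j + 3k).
-9 + 5i + 7j + k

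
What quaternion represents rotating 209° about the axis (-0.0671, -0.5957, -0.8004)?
-0.2504 - 0.065i - 0.5767j - 0.7749k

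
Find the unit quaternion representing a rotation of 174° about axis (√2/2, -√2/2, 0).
0.0523 + 0.7061i - 0.7061j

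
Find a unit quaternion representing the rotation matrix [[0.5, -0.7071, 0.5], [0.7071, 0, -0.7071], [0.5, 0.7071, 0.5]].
0.7071 + 0.5i + 0.5k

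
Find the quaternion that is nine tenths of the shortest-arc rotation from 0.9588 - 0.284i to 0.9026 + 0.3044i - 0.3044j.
0.9281 + 0.2474i - 0.2781j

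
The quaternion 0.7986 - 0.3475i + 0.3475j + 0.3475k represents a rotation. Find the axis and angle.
axis = (-√3/3, √3/3, √3/3), θ = 74°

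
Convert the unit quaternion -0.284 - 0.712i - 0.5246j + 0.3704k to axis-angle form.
axis = (-0.7426, -0.5471, 0.3863), θ = 213°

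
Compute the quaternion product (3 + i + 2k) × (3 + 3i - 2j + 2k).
2 + 16i - 2j + 10k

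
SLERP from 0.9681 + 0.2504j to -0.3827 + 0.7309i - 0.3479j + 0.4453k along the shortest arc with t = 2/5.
0.8479 - 0.3488i + 0.3381j - 0.2125k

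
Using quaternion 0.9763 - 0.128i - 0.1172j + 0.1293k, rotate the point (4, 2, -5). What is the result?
(4.621, 1.899, -4.476)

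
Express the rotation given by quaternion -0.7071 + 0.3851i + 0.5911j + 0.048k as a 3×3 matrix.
[[0.2966, 0.5231, -0.799], [0.3874, 0.6988, 0.6014], [0.8729, -0.4879, 0.0046]]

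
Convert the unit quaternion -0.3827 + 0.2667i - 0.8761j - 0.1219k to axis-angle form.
axis = (0.2887, -0.9483, -0.1319), θ = 5π/4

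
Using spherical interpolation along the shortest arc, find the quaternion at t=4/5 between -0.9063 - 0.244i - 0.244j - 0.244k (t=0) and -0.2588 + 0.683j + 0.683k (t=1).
-0.024 - 0.0711i - 0.7051j - 0.7051k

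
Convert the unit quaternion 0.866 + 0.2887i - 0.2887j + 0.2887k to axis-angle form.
axis = (√3/3, -√3/3, √3/3), θ = π/3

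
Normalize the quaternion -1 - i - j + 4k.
-0.2294 - 0.2294i - 0.2294j + 0.9177k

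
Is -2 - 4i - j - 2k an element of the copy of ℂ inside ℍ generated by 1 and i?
No. The quaternion -2 - 4i - j - 2k has j-coefficient y = -1 and k-coefficient z = -2, not both zero, so it does not lie in the complex subalgebra spanned by 1 and i.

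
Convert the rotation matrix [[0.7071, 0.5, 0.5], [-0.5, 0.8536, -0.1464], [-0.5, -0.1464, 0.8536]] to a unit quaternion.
0.9239 + 0.2706j - 0.2706k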